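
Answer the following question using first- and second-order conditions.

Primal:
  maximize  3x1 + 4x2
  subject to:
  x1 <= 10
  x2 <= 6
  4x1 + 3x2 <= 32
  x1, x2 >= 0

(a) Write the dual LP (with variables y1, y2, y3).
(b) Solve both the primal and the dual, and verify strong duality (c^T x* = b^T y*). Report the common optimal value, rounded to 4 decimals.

The standard primal-dual pair for 'max c^T x s.t. A x <= b, x >= 0' is:
  Dual:  min b^T y  s.t.  A^T y >= c,  y >= 0.

So the dual LP is:
  minimize  10y1 + 6y2 + 32y3
  subject to:
    y1 + 4y3 >= 3
    y2 + 3y3 >= 4
    y1, y2, y3 >= 0

Solving the primal: x* = (3.5, 6).
  primal value c^T x* = 34.5.
Solving the dual: y* = (0, 1.75, 0.75).
  dual value b^T y* = 34.5.
Strong duality: c^T x* = b^T y*. Confirmed.

34.5


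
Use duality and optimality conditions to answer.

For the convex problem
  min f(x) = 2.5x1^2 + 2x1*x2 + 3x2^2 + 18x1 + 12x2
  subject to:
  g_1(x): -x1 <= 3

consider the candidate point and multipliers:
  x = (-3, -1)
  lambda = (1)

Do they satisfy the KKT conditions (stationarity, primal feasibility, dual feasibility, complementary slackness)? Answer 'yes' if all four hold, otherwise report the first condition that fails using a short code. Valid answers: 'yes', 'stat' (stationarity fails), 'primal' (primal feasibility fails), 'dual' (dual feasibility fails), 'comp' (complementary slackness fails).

Gradient of f: grad f(x) = Q x + c = (1, 0)
Constraint values g_i(x) = a_i^T x - b_i:
  g_1((-3, -1)) = 0
Stationarity residual: grad f(x) + sum_i lambda_i a_i = (0, 0)
  -> stationarity OK
Primal feasibility (all g_i <= 0): OK
Dual feasibility (all lambda_i >= 0): OK
Complementary slackness (lambda_i * g_i(x) = 0 for all i): OK

Verdict: yes, KKT holds.

yes


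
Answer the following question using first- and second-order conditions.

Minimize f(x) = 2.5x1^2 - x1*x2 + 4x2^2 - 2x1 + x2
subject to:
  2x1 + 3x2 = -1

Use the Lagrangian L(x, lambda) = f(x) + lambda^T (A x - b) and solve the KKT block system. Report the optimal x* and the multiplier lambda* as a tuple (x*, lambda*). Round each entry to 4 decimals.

Form the Lagrangian:
  L(x, lambda) = (1/2) x^T Q x + c^T x + lambda^T (A x - b)
Stationarity (grad_x L = 0): Q x + c + A^T lambda = 0.
Primal feasibility: A x = b.

This gives the KKT block system:
  [ Q   A^T ] [ x     ]   [-c ]
  [ A    0  ] [ lambda ] = [ b ]

Solving the linear system:
  x*      = (0.0562, -0.3708)
  lambda* = (0.6742)
  f(x*)   = 0.0955

x* = (0.0562, -0.3708), lambda* = (0.6742)


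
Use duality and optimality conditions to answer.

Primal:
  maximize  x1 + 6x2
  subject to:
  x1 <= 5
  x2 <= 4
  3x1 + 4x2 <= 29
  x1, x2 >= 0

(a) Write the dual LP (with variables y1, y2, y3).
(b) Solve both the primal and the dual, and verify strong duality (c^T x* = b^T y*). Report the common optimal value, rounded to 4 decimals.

The standard primal-dual pair for 'max c^T x s.t. A x <= b, x >= 0' is:
  Dual:  min b^T y  s.t.  A^T y >= c,  y >= 0.

So the dual LP is:
  minimize  5y1 + 4y2 + 29y3
  subject to:
    y1 + 3y3 >= 1
    y2 + 4y3 >= 6
    y1, y2, y3 >= 0

Solving the primal: x* = (4.3333, 4).
  primal value c^T x* = 28.3333.
Solving the dual: y* = (0, 4.6667, 0.3333).
  dual value b^T y* = 28.3333.
Strong duality: c^T x* = b^T y*. Confirmed.

28.3333


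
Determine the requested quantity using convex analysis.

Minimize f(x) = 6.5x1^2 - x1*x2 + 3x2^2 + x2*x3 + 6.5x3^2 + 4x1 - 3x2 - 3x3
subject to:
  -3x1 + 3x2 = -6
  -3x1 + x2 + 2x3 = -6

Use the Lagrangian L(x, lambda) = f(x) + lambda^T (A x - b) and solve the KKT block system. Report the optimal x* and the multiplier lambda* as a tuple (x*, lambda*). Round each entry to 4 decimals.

Form the Lagrangian:
  L(x, lambda) = (1/2) x^T Q x + c^T x + lambda^T (A x - b)
Stationarity (grad_x L = 0): Q x + c + A^T lambda = 0.
Primal feasibility: A x = b.

This gives the KKT block system:
  [ Q   A^T ] [ x     ]   [-c ]
  [ A    0  ] [ lambda ] = [ b ]

Solving the linear system:
  x*      = (1.3125, -0.6875, -0.6875)
  lambda* = (0.9375, 6.3125)
  f(x*)   = 26.4375

x* = (1.3125, -0.6875, -0.6875), lambda* = (0.9375, 6.3125)


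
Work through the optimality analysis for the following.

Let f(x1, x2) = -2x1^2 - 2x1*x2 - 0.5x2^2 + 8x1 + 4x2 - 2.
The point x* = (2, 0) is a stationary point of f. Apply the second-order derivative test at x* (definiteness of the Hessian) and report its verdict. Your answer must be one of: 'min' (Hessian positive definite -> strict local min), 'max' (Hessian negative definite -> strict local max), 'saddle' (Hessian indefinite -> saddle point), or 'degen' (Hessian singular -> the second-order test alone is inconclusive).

Compute the Hessian H = grad^2 f:
  H = [[-4, -2], [-2, -1]]
Verify stationarity: grad f(x*) = H x* + g = (0, 0).
Eigenvalues of H: -5, 0.
H has a zero eigenvalue (singular; negative semidefinite but not definite), so H is neither positive definite, negative definite, nor indefinite. The second-order test alone is inconclusive -> degen.
(Indeed, f is constant along the null direction of H through x*, so x* is not a strict local extremum.)

degen


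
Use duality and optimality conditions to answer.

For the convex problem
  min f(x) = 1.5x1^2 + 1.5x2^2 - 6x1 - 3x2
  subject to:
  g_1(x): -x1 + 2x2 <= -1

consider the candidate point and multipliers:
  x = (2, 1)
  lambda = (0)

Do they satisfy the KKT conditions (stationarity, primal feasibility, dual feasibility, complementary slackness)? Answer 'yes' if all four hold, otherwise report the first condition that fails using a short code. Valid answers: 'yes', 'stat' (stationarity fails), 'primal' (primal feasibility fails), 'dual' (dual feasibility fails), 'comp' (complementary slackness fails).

Gradient of f: grad f(x) = Q x + c = (0, 0)
Constraint values g_i(x) = a_i^T x - b_i:
  g_1((2, 1)) = 1
Stationarity residual: grad f(x) + sum_i lambda_i a_i = (0, 0)
  -> stationarity OK
Primal feasibility (all g_i <= 0): FAILS
Dual feasibility (all lambda_i >= 0): OK
Complementary slackness (lambda_i * g_i(x) = 0 for all i): OK

Verdict: the first failing condition is primal_feasibility -> primal.

primal


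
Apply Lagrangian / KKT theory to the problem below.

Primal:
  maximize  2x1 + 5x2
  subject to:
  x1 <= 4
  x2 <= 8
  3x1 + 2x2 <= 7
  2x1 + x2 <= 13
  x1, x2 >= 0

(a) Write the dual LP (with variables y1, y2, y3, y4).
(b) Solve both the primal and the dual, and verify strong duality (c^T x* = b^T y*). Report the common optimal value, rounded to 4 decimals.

The standard primal-dual pair for 'max c^T x s.t. A x <= b, x >= 0' is:
  Dual:  min b^T y  s.t.  A^T y >= c,  y >= 0.

So the dual LP is:
  minimize  4y1 + 8y2 + 7y3 + 13y4
  subject to:
    y1 + 3y3 + 2y4 >= 2
    y2 + 2y3 + y4 >= 5
    y1, y2, y3, y4 >= 0

Solving the primal: x* = (0, 3.5).
  primal value c^T x* = 17.5.
Solving the dual: y* = (0, 0, 2.5, 0).
  dual value b^T y* = 17.5.
Strong duality: c^T x* = b^T y*. Confirmed.

17.5


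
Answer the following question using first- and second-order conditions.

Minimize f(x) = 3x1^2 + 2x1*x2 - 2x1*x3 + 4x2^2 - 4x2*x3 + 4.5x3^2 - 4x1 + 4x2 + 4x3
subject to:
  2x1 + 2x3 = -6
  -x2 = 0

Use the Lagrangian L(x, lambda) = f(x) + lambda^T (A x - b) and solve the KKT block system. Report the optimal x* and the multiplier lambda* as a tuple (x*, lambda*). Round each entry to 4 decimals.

Form the Lagrangian:
  L(x, lambda) = (1/2) x^T Q x + c^T x + lambda^T (A x - b)
Stationarity (grad_x L = 0): Q x + c + A^T lambda = 0.
Primal feasibility: A x = b.

This gives the KKT block system:
  [ Q   A^T ] [ x     ]   [-c ]
  [ A    0  ] [ lambda ] = [ b ]

Solving the linear system:
  x*      = (-1.3158, 0, -1.6842)
  lambda* = (4.2632, 8.1053)
  f(x*)   = 12.0526

x* = (-1.3158, 0, -1.6842), lambda* = (4.2632, 8.1053)


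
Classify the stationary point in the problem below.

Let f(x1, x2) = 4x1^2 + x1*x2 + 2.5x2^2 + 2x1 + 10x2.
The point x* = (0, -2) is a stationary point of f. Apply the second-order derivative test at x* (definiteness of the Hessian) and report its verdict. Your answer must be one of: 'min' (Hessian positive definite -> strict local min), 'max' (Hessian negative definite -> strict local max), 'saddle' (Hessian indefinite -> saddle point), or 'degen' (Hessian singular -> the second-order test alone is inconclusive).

Compute the Hessian H = grad^2 f:
  H = [[8, 1], [1, 5]]
Verify stationarity: grad f(x*) = H x* + g = (0, 0).
Eigenvalues of H: 4.6972, 8.3028.
Both eigenvalues > 0, so H is positive definite -> x* is a strict local min.

min


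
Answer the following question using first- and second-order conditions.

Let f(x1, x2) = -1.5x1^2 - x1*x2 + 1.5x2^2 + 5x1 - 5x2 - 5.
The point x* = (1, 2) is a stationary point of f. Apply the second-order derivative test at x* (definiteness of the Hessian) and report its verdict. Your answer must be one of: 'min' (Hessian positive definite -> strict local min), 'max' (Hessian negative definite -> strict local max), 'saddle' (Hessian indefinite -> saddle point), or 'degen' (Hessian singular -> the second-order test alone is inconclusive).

Compute the Hessian H = grad^2 f:
  H = [[-3, -1], [-1, 3]]
Verify stationarity: grad f(x*) = H x* + g = (0, 0).
Eigenvalues of H: -3.1623, 3.1623.
Eigenvalues have mixed signs, so H is indefinite -> x* is a saddle point.

saddle


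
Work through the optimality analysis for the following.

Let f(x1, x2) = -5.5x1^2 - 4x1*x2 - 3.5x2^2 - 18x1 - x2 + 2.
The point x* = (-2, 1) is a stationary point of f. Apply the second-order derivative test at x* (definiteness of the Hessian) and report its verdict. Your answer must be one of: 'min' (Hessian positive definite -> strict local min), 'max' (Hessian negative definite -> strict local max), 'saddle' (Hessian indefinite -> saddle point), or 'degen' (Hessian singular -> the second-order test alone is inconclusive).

Compute the Hessian H = grad^2 f:
  H = [[-11, -4], [-4, -7]]
Verify stationarity: grad f(x*) = H x* + g = (0, 0).
Eigenvalues of H: -13.4721, -4.5279.
Both eigenvalues < 0, so H is negative definite -> x* is a strict local max.

max


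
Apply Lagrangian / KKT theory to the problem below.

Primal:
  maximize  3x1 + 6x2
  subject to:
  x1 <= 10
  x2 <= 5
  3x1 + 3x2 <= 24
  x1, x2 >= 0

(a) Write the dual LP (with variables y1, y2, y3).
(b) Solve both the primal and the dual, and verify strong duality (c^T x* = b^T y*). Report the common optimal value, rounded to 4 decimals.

The standard primal-dual pair for 'max c^T x s.t. A x <= b, x >= 0' is:
  Dual:  min b^T y  s.t.  A^T y >= c,  y >= 0.

So the dual LP is:
  minimize  10y1 + 5y2 + 24y3
  subject to:
    y1 + 3y3 >= 3
    y2 + 3y3 >= 6
    y1, y2, y3 >= 0

Solving the primal: x* = (3, 5).
  primal value c^T x* = 39.
Solving the dual: y* = (0, 3, 1).
  dual value b^T y* = 39.
Strong duality: c^T x* = b^T y*. Confirmed.

39


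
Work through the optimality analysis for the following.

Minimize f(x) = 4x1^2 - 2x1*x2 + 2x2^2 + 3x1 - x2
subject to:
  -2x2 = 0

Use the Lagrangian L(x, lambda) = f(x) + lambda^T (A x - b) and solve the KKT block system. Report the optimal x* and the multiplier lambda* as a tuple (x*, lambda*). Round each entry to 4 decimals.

Form the Lagrangian:
  L(x, lambda) = (1/2) x^T Q x + c^T x + lambda^T (A x - b)
Stationarity (grad_x L = 0): Q x + c + A^T lambda = 0.
Primal feasibility: A x = b.

This gives the KKT block system:
  [ Q   A^T ] [ x     ]   [-c ]
  [ A    0  ] [ lambda ] = [ b ]

Solving the linear system:
  x*      = (-0.375, 0)
  lambda* = (-0.125)
  f(x*)   = -0.5625

x* = (-0.375, 0), lambda* = (-0.125)


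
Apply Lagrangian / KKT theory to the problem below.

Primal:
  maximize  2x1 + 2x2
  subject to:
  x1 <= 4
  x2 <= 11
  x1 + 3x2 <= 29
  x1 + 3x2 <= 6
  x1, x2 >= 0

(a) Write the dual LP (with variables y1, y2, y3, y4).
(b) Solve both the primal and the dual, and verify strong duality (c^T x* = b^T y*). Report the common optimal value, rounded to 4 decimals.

The standard primal-dual pair for 'max c^T x s.t. A x <= b, x >= 0' is:
  Dual:  min b^T y  s.t.  A^T y >= c,  y >= 0.

So the dual LP is:
  minimize  4y1 + 11y2 + 29y3 + 6y4
  subject to:
    y1 + y3 + y4 >= 2
    y2 + 3y3 + 3y4 >= 2
    y1, y2, y3, y4 >= 0

Solving the primal: x* = (4, 0.6667).
  primal value c^T x* = 9.3333.
Solving the dual: y* = (1.3333, 0, 0, 0.6667).
  dual value b^T y* = 9.3333.
Strong duality: c^T x* = b^T y*. Confirmed.

9.3333


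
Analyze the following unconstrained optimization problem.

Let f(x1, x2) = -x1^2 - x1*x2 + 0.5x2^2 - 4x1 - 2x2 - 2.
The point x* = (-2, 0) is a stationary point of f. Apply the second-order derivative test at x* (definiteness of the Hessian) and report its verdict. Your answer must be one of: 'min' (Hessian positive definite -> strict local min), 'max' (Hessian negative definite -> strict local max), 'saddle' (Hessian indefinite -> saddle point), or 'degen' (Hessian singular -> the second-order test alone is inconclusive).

Compute the Hessian H = grad^2 f:
  H = [[-2, -1], [-1, 1]]
Verify stationarity: grad f(x*) = H x* + g = (0, 0).
Eigenvalues of H: -2.3028, 1.3028.
Eigenvalues have mixed signs, so H is indefinite -> x* is a saddle point.

saddle


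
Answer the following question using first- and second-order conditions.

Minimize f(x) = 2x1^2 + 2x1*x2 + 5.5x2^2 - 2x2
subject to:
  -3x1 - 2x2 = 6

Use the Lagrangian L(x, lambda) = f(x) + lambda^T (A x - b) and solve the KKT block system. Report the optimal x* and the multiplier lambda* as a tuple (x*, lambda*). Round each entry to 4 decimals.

Form the Lagrangian:
  L(x, lambda) = (1/2) x^T Q x + c^T x + lambda^T (A x - b)
Stationarity (grad_x L = 0): Q x + c + A^T lambda = 0.
Primal feasibility: A x = b.

This gives the KKT block system:
  [ Q   A^T ] [ x     ]   [-c ]
  [ A    0  ] [ lambda ] = [ b ]

Solving the linear system:
  x*      = (-2.044, 0.0659)
  lambda* = (-2.6813)
  f(x*)   = 7.978

x* = (-2.044, 0.0659), lambda* = (-2.6813)


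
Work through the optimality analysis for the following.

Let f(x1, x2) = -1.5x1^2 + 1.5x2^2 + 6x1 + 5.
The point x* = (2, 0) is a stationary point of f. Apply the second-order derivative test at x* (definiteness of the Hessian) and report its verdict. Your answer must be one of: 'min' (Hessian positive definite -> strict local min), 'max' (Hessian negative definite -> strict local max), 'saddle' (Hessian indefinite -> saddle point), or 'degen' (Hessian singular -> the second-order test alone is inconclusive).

Compute the Hessian H = grad^2 f:
  H = [[-3, 0], [0, 3]]
Verify stationarity: grad f(x*) = H x* + g = (0, 0).
Eigenvalues of H: -3, 3.
Eigenvalues have mixed signs, so H is indefinite -> x* is a saddle point.

saddle


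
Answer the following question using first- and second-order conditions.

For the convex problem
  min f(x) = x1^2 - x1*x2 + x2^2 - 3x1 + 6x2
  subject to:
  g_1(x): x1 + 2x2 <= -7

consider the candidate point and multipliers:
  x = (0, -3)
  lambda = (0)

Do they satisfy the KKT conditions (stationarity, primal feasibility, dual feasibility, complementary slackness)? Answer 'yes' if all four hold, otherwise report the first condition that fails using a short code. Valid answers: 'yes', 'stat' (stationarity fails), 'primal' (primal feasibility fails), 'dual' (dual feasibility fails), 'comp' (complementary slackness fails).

Gradient of f: grad f(x) = Q x + c = (0, 0)
Constraint values g_i(x) = a_i^T x - b_i:
  g_1((0, -3)) = 1
Stationarity residual: grad f(x) + sum_i lambda_i a_i = (0, 0)
  -> stationarity OK
Primal feasibility (all g_i <= 0): FAILS
Dual feasibility (all lambda_i >= 0): OK
Complementary slackness (lambda_i * g_i(x) = 0 for all i): OK

Verdict: the first failing condition is primal_feasibility -> primal.

primal


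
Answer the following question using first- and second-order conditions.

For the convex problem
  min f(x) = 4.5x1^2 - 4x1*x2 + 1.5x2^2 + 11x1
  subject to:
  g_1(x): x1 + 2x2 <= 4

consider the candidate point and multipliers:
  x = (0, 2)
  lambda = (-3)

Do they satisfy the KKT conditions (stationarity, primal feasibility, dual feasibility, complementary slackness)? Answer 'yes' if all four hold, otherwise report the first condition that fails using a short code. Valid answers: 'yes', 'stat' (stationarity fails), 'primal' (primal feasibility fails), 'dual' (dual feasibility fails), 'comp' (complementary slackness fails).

Gradient of f: grad f(x) = Q x + c = (3, 6)
Constraint values g_i(x) = a_i^T x - b_i:
  g_1((0, 2)) = 0
Stationarity residual: grad f(x) + sum_i lambda_i a_i = (0, 0)
  -> stationarity OK
Primal feasibility (all g_i <= 0): OK
Dual feasibility (all lambda_i >= 0): FAILS
Complementary slackness (lambda_i * g_i(x) = 0 for all i): OK

Verdict: the first failing condition is dual_feasibility -> dual.

dual


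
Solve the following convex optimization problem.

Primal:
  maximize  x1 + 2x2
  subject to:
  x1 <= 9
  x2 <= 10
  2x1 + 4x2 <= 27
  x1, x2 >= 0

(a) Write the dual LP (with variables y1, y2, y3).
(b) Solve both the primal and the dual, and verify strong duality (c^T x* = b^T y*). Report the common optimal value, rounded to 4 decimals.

The standard primal-dual pair for 'max c^T x s.t. A x <= b, x >= 0' is:
  Dual:  min b^T y  s.t.  A^T y >= c,  y >= 0.

So the dual LP is:
  minimize  9y1 + 10y2 + 27y3
  subject to:
    y1 + 2y3 >= 1
    y2 + 4y3 >= 2
    y1, y2, y3 >= 0

Solving the primal: x* = (0, 6.75).
  primal value c^T x* = 13.5.
Solving the dual: y* = (0, 0, 0.5).
  dual value b^T y* = 13.5.
Strong duality: c^T x* = b^T y*. Confirmed.

13.5


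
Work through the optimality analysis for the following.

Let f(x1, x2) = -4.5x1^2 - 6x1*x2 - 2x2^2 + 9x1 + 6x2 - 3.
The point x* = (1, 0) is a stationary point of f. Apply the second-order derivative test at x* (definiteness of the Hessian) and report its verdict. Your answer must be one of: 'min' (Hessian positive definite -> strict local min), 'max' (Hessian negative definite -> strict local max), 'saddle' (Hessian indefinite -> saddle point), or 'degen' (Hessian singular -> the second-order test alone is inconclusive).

Compute the Hessian H = grad^2 f:
  H = [[-9, -6], [-6, -4]]
Verify stationarity: grad f(x*) = H x* + g = (0, 0).
Eigenvalues of H: -13, 0.
H has a zero eigenvalue (singular; negative semidefinite but not definite), so H is neither positive definite, negative definite, nor indefinite. The second-order test alone is inconclusive -> degen.
(Indeed, f is constant along the null direction of H through x*, so x* is not a strict local extremum.)

degen


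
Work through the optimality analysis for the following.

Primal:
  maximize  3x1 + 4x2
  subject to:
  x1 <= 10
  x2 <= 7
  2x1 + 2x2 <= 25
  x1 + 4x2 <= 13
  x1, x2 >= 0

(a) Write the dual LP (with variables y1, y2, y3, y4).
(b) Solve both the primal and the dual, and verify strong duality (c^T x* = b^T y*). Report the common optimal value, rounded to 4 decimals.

The standard primal-dual pair for 'max c^T x s.t. A x <= b, x >= 0' is:
  Dual:  min b^T y  s.t.  A^T y >= c,  y >= 0.

So the dual LP is:
  minimize  10y1 + 7y2 + 25y3 + 13y4
  subject to:
    y1 + 2y3 + y4 >= 3
    y2 + 2y3 + 4y4 >= 4
    y1, y2, y3, y4 >= 0

Solving the primal: x* = (10, 0.75).
  primal value c^T x* = 33.
Solving the dual: y* = (2, 0, 0, 1).
  dual value b^T y* = 33.
Strong duality: c^T x* = b^T y*. Confirmed.

33


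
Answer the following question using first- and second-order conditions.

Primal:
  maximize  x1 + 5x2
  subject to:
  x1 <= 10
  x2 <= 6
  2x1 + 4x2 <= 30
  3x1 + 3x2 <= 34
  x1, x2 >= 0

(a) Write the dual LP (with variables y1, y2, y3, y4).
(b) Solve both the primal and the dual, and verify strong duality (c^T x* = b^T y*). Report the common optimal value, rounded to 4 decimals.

The standard primal-dual pair for 'max c^T x s.t. A x <= b, x >= 0' is:
  Dual:  min b^T y  s.t.  A^T y >= c,  y >= 0.

So the dual LP is:
  minimize  10y1 + 6y2 + 30y3 + 34y4
  subject to:
    y1 + 2y3 + 3y4 >= 1
    y2 + 4y3 + 3y4 >= 5
    y1, y2, y3, y4 >= 0

Solving the primal: x* = (3, 6).
  primal value c^T x* = 33.
Solving the dual: y* = (0, 3, 0.5, 0).
  dual value b^T y* = 33.
Strong duality: c^T x* = b^T y*. Confirmed.

33


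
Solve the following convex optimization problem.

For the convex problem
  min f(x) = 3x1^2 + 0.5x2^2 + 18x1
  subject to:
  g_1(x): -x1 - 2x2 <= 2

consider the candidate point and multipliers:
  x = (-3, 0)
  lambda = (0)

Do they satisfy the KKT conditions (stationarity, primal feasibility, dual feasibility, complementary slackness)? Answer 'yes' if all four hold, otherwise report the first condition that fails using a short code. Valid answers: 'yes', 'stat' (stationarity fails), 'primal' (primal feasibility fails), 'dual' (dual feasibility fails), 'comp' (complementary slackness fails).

Gradient of f: grad f(x) = Q x + c = (0, 0)
Constraint values g_i(x) = a_i^T x - b_i:
  g_1((-3, 0)) = 1
Stationarity residual: grad f(x) + sum_i lambda_i a_i = (0, 0)
  -> stationarity OK
Primal feasibility (all g_i <= 0): FAILS
Dual feasibility (all lambda_i >= 0): OK
Complementary slackness (lambda_i * g_i(x) = 0 for all i): OK

Verdict: the first failing condition is primal_feasibility -> primal.

primal


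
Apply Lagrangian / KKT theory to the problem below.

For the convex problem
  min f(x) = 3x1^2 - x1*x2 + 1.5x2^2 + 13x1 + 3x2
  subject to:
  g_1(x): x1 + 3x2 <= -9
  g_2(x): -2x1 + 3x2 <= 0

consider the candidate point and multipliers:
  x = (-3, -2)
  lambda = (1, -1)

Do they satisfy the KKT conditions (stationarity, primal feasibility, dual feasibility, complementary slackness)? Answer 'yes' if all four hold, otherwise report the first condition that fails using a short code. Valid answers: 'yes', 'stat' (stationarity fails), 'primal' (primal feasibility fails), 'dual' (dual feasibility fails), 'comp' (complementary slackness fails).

Gradient of f: grad f(x) = Q x + c = (-3, 0)
Constraint values g_i(x) = a_i^T x - b_i:
  g_1((-3, -2)) = 0
  g_2((-3, -2)) = 0
Stationarity residual: grad f(x) + sum_i lambda_i a_i = (0, 0)
  -> stationarity OK
Primal feasibility (all g_i <= 0): OK
Dual feasibility (all lambda_i >= 0): FAILS
Complementary slackness (lambda_i * g_i(x) = 0 for all i): OK

Verdict: the first failing condition is dual_feasibility -> dual.

dual


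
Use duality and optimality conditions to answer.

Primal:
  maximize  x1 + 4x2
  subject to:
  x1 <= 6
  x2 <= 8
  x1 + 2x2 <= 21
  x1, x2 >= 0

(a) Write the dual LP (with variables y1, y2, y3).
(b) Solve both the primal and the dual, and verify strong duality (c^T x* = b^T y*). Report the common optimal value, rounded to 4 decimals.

The standard primal-dual pair for 'max c^T x s.t. A x <= b, x >= 0' is:
  Dual:  min b^T y  s.t.  A^T y >= c,  y >= 0.

So the dual LP is:
  minimize  6y1 + 8y2 + 21y3
  subject to:
    y1 + y3 >= 1
    y2 + 2y3 >= 4
    y1, y2, y3 >= 0

Solving the primal: x* = (5, 8).
  primal value c^T x* = 37.
Solving the dual: y* = (0, 2, 1).
  dual value b^T y* = 37.
Strong duality: c^T x* = b^T y*. Confirmed.

37


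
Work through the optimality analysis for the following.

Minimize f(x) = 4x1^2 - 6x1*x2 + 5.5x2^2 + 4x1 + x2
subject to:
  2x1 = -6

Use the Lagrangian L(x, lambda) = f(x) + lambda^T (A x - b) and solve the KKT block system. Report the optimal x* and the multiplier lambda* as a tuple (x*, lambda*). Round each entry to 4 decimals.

Form the Lagrangian:
  L(x, lambda) = (1/2) x^T Q x + c^T x + lambda^T (A x - b)
Stationarity (grad_x L = 0): Q x + c + A^T lambda = 0.
Primal feasibility: A x = b.

This gives the KKT block system:
  [ Q   A^T ] [ x     ]   [-c ]
  [ A    0  ] [ lambda ] = [ b ]

Solving the linear system:
  x*      = (-3, -1.7273)
  lambda* = (4.8182)
  f(x*)   = 7.5909

x* = (-3, -1.7273), lambda* = (4.8182)


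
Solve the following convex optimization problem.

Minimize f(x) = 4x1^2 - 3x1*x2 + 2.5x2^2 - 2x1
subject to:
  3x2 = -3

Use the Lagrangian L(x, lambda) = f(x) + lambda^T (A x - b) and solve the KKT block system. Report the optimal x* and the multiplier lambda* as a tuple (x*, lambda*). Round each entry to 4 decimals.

Form the Lagrangian:
  L(x, lambda) = (1/2) x^T Q x + c^T x + lambda^T (A x - b)
Stationarity (grad_x L = 0): Q x + c + A^T lambda = 0.
Primal feasibility: A x = b.

This gives the KKT block system:
  [ Q   A^T ] [ x     ]   [-c ]
  [ A    0  ] [ lambda ] = [ b ]

Solving the linear system:
  x*      = (-0.125, -1)
  lambda* = (1.5417)
  f(x*)   = 2.4375

x* = (-0.125, -1), lambda* = (1.5417)


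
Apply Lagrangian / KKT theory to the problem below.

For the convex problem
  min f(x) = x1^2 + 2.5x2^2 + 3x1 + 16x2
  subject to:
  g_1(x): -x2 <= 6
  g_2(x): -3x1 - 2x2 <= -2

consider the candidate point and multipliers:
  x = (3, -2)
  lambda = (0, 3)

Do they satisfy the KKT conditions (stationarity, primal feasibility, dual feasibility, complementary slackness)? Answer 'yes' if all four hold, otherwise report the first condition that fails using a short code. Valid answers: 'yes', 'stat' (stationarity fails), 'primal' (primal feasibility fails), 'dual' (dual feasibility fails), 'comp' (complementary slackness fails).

Gradient of f: grad f(x) = Q x + c = (9, 6)
Constraint values g_i(x) = a_i^T x - b_i:
  g_1((3, -2)) = -4
  g_2((3, -2)) = -3
Stationarity residual: grad f(x) + sum_i lambda_i a_i = (0, 0)
  -> stationarity OK
Primal feasibility (all g_i <= 0): OK
Dual feasibility (all lambda_i >= 0): OK
Complementary slackness (lambda_i * g_i(x) = 0 for all i): FAILS

Verdict: the first failing condition is complementary_slackness -> comp.

comp


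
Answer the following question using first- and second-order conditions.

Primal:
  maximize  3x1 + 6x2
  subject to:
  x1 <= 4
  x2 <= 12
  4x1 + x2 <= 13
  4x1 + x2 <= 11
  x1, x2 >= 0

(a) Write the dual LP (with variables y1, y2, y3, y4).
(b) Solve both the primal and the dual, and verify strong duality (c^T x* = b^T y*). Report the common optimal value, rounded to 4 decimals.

The standard primal-dual pair for 'max c^T x s.t. A x <= b, x >= 0' is:
  Dual:  min b^T y  s.t.  A^T y >= c,  y >= 0.

So the dual LP is:
  minimize  4y1 + 12y2 + 13y3 + 11y4
  subject to:
    y1 + 4y3 + 4y4 >= 3
    y2 + y3 + y4 >= 6
    y1, y2, y3, y4 >= 0

Solving the primal: x* = (0, 11).
  primal value c^T x* = 66.
Solving the dual: y* = (0, 0, 0, 6).
  dual value b^T y* = 66.
Strong duality: c^T x* = b^T y*. Confirmed.

66


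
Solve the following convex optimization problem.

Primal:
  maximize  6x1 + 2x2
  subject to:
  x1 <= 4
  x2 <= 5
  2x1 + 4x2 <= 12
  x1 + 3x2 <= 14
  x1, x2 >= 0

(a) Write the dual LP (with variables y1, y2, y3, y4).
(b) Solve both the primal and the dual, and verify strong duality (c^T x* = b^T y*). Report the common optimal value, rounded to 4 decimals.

The standard primal-dual pair for 'max c^T x s.t. A x <= b, x >= 0' is:
  Dual:  min b^T y  s.t.  A^T y >= c,  y >= 0.

So the dual LP is:
  minimize  4y1 + 5y2 + 12y3 + 14y4
  subject to:
    y1 + 2y3 + y4 >= 6
    y2 + 4y3 + 3y4 >= 2
    y1, y2, y3, y4 >= 0

Solving the primal: x* = (4, 1).
  primal value c^T x* = 26.
Solving the dual: y* = (5, 0, 0.5, 0).
  dual value b^T y* = 26.
Strong duality: c^T x* = b^T y*. Confirmed.

26


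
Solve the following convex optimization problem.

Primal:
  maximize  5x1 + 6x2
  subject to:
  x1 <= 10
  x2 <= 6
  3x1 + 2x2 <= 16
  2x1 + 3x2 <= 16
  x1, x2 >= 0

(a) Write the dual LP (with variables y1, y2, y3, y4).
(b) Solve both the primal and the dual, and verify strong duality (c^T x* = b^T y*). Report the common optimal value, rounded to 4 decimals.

The standard primal-dual pair for 'max c^T x s.t. A x <= b, x >= 0' is:
  Dual:  min b^T y  s.t.  A^T y >= c,  y >= 0.

So the dual LP is:
  minimize  10y1 + 6y2 + 16y3 + 16y4
  subject to:
    y1 + 3y3 + 2y4 >= 5
    y2 + 2y3 + 3y4 >= 6
    y1, y2, y3, y4 >= 0

Solving the primal: x* = (3.2, 3.2).
  primal value c^T x* = 35.2.
Solving the dual: y* = (0, 0, 0.6, 1.6).
  dual value b^T y* = 35.2.
Strong duality: c^T x* = b^T y*. Confirmed.

35.2


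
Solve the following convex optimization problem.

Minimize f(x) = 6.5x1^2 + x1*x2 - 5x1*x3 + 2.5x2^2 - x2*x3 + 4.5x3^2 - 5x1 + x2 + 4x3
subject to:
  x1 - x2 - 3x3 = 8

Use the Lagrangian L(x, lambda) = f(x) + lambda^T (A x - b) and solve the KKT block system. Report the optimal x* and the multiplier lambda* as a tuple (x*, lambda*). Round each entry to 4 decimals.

Form the Lagrangian:
  L(x, lambda) = (1/2) x^T Q x + c^T x + lambda^T (A x - b)
Stationarity (grad_x L = 0): Q x + c + A^T lambda = 0.
Primal feasibility: A x = b.

This gives the KKT block system:
  [ Q   A^T ] [ x     ]   [-c ]
  [ A    0  ] [ lambda ] = [ b ]

Solving the linear system:
  x*      = (0.0385, -1.5577, -2.1346)
  lambda* = (-4.6154)
  f(x*)   = 13.3173

x* = (0.0385, -1.5577, -2.1346), lambda* = (-4.6154)


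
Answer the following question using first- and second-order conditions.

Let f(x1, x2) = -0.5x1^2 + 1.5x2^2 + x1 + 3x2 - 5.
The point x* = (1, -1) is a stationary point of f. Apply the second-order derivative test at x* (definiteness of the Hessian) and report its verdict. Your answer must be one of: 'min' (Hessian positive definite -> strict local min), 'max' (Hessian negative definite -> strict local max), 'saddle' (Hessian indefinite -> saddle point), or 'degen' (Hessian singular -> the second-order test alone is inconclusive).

Compute the Hessian H = grad^2 f:
  H = [[-1, 0], [0, 3]]
Verify stationarity: grad f(x*) = H x* + g = (0, 0).
Eigenvalues of H: -1, 3.
Eigenvalues have mixed signs, so H is indefinite -> x* is a saddle point.

saddle


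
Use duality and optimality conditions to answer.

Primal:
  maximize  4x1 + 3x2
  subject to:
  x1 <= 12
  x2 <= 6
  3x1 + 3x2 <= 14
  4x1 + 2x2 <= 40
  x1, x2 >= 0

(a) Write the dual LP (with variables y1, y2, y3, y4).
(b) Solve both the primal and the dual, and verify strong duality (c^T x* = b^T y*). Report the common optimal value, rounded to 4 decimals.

The standard primal-dual pair for 'max c^T x s.t. A x <= b, x >= 0' is:
  Dual:  min b^T y  s.t.  A^T y >= c,  y >= 0.

So the dual LP is:
  minimize  12y1 + 6y2 + 14y3 + 40y4
  subject to:
    y1 + 3y3 + 4y4 >= 4
    y2 + 3y3 + 2y4 >= 3
    y1, y2, y3, y4 >= 0

Solving the primal: x* = (4.6667, 0).
  primal value c^T x* = 18.6667.
Solving the dual: y* = (0, 0, 1.3333, 0).
  dual value b^T y* = 18.6667.
Strong duality: c^T x* = b^T y*. Confirmed.

18.6667


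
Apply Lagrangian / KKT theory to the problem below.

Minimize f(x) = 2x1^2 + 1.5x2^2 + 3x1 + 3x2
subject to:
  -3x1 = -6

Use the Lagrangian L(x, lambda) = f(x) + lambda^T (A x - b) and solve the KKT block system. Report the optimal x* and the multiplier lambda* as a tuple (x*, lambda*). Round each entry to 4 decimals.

Form the Lagrangian:
  L(x, lambda) = (1/2) x^T Q x + c^T x + lambda^T (A x - b)
Stationarity (grad_x L = 0): Q x + c + A^T lambda = 0.
Primal feasibility: A x = b.

This gives the KKT block system:
  [ Q   A^T ] [ x     ]   [-c ]
  [ A    0  ] [ lambda ] = [ b ]

Solving the linear system:
  x*      = (2, -1)
  lambda* = (3.6667)
  f(x*)   = 12.5

x* = (2, -1), lambda* = (3.6667)


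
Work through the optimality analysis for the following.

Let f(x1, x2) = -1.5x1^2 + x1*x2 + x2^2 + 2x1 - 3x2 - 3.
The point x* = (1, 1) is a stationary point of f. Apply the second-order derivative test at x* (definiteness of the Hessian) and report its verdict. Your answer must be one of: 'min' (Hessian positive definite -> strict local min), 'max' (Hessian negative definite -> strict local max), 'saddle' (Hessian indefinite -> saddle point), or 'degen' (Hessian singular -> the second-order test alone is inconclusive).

Compute the Hessian H = grad^2 f:
  H = [[-3, 1], [1, 2]]
Verify stationarity: grad f(x*) = H x* + g = (0, 0).
Eigenvalues of H: -3.1926, 2.1926.
Eigenvalues have mixed signs, so H is indefinite -> x* is a saddle point.

saddle


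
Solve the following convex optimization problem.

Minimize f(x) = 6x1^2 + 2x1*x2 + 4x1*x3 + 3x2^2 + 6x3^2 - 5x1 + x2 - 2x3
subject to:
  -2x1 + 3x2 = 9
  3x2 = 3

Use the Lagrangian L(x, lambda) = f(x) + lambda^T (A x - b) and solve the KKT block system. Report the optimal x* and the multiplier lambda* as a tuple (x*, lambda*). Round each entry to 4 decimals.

Form the Lagrangian:
  L(x, lambda) = (1/2) x^T Q x + c^T x + lambda^T (A x - b)
Stationarity (grad_x L = 0): Q x + c + A^T lambda = 0.
Primal feasibility: A x = b.

This gives the KKT block system:
  [ Q   A^T ] [ x     ]   [-c ]
  [ A    0  ] [ lambda ] = [ b ]

Solving the linear system:
  x*      = (-3, 1, 1.1667)
  lambda* = (-17.1667, 16.8333)
  f(x*)   = 58.8333

x* = (-3, 1, 1.1667), lambda* = (-17.1667, 16.8333)


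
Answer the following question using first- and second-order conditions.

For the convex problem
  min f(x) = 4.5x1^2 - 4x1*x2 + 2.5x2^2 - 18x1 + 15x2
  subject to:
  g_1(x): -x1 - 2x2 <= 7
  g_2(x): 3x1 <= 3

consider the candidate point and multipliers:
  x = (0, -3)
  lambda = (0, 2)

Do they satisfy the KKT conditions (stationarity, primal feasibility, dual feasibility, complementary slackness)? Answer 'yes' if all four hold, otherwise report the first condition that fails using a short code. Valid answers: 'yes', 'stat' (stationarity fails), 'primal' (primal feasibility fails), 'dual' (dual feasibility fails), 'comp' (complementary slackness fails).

Gradient of f: grad f(x) = Q x + c = (-6, 0)
Constraint values g_i(x) = a_i^T x - b_i:
  g_1((0, -3)) = -1
  g_2((0, -3)) = -3
Stationarity residual: grad f(x) + sum_i lambda_i a_i = (0, 0)
  -> stationarity OK
Primal feasibility (all g_i <= 0): OK
Dual feasibility (all lambda_i >= 0): OK
Complementary slackness (lambda_i * g_i(x) = 0 for all i): FAILS

Verdict: the first failing condition is complementary_slackness -> comp.

comp


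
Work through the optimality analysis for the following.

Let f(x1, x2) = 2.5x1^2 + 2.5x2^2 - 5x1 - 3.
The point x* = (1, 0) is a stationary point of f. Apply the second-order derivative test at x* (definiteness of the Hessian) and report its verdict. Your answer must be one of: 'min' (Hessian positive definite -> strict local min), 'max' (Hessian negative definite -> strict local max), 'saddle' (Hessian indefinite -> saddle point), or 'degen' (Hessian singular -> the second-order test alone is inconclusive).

Compute the Hessian H = grad^2 f:
  H = [[5, 0], [0, 5]]
Verify stationarity: grad f(x*) = H x* + g = (0, 0).
Eigenvalues of H: 5, 5.
Both eigenvalues > 0, so H is positive definite -> x* is a strict local min.

min


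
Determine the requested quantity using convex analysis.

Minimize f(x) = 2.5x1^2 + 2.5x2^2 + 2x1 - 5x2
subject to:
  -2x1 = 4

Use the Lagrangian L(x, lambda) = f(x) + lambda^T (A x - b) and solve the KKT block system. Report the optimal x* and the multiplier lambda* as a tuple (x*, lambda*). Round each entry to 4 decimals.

Form the Lagrangian:
  L(x, lambda) = (1/2) x^T Q x + c^T x + lambda^T (A x - b)
Stationarity (grad_x L = 0): Q x + c + A^T lambda = 0.
Primal feasibility: A x = b.

This gives the KKT block system:
  [ Q   A^T ] [ x     ]   [-c ]
  [ A    0  ] [ lambda ] = [ b ]

Solving the linear system:
  x*      = (-2, 1)
  lambda* = (-4)
  f(x*)   = 3.5

x* = (-2, 1), lambda* = (-4)


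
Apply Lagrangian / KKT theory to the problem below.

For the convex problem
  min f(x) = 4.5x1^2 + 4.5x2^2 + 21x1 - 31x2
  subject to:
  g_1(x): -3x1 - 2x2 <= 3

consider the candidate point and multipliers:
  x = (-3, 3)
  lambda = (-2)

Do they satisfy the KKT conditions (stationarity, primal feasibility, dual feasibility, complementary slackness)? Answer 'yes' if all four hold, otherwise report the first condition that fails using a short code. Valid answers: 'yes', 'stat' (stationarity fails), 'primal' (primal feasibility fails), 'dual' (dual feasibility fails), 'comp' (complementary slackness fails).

Gradient of f: grad f(x) = Q x + c = (-6, -4)
Constraint values g_i(x) = a_i^T x - b_i:
  g_1((-3, 3)) = 0
Stationarity residual: grad f(x) + sum_i lambda_i a_i = (0, 0)
  -> stationarity OK
Primal feasibility (all g_i <= 0): OK
Dual feasibility (all lambda_i >= 0): FAILS
Complementary slackness (lambda_i * g_i(x) = 0 for all i): OK

Verdict: the first failing condition is dual_feasibility -> dual.

dual


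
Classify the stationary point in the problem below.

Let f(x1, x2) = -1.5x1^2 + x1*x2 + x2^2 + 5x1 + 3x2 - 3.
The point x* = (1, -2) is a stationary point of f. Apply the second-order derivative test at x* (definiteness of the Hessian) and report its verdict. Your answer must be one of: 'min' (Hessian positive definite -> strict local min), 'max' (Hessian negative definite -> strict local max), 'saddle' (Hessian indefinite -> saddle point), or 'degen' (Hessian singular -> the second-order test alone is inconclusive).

Compute the Hessian H = grad^2 f:
  H = [[-3, 1], [1, 2]]
Verify stationarity: grad f(x*) = H x* + g = (0, 0).
Eigenvalues of H: -3.1926, 2.1926.
Eigenvalues have mixed signs, so H is indefinite -> x* is a saddle point.

saddle


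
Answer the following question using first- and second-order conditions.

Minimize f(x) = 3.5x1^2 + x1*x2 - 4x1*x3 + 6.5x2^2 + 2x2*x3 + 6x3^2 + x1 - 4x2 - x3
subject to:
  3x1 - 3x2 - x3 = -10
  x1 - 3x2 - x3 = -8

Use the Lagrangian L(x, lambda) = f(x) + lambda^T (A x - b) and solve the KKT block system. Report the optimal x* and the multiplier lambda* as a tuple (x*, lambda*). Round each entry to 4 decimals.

Form the Lagrangian:
  L(x, lambda) = (1/2) x^T Q x + c^T x + lambda^T (A x - b)
Stationarity (grad_x L = 0): Q x + c + A^T lambda = 0.
Primal feasibility: A x = b.

This gives the KKT block system:
  [ Q   A^T ] [ x     ]   [-c ]
  [ A    0  ] [ lambda ] = [ b ]

Solving the linear system:
  x*      = (-1, 2.3119, 0.0642)
  lambda* = (-2.2248, 10.6193)
  f(x*)   = 26.1972

x* = (-1, 2.3119, 0.0642), lambda* = (-2.2248, 10.6193)


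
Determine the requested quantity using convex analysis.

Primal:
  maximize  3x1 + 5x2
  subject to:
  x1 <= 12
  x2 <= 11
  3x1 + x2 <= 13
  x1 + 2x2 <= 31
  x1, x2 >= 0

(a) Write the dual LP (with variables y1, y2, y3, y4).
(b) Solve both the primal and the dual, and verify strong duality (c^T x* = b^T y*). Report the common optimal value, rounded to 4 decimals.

The standard primal-dual pair for 'max c^T x s.t. A x <= b, x >= 0' is:
  Dual:  min b^T y  s.t.  A^T y >= c,  y >= 0.

So the dual LP is:
  minimize  12y1 + 11y2 + 13y3 + 31y4
  subject to:
    y1 + 3y3 + y4 >= 3
    y2 + y3 + 2y4 >= 5
    y1, y2, y3, y4 >= 0

Solving the primal: x* = (0.6667, 11).
  primal value c^T x* = 57.
Solving the dual: y* = (0, 4, 1, 0).
  dual value b^T y* = 57.
Strong duality: c^T x* = b^T y*. Confirmed.

57


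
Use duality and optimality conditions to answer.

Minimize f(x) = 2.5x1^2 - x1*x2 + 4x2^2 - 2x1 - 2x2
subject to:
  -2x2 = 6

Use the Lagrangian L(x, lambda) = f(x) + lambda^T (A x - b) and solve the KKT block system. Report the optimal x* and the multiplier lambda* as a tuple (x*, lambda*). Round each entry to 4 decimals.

Form the Lagrangian:
  L(x, lambda) = (1/2) x^T Q x + c^T x + lambda^T (A x - b)
Stationarity (grad_x L = 0): Q x + c + A^T lambda = 0.
Primal feasibility: A x = b.

This gives the KKT block system:
  [ Q   A^T ] [ x     ]   [-c ]
  [ A    0  ] [ lambda ] = [ b ]

Solving the linear system:
  x*      = (-0.2, -3)
  lambda* = (-12.9)
  f(x*)   = 41.9

x* = (-0.2, -3), lambda* = (-12.9)


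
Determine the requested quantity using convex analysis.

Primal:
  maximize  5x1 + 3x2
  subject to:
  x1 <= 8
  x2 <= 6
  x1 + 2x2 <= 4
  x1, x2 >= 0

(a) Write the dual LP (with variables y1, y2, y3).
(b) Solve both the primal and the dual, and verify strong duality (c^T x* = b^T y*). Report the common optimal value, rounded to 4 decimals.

The standard primal-dual pair for 'max c^T x s.t. A x <= b, x >= 0' is:
  Dual:  min b^T y  s.t.  A^T y >= c,  y >= 0.

So the dual LP is:
  minimize  8y1 + 6y2 + 4y3
  subject to:
    y1 + y3 >= 5
    y2 + 2y3 >= 3
    y1, y2, y3 >= 0

Solving the primal: x* = (4, 0).
  primal value c^T x* = 20.
Solving the dual: y* = (0, 0, 5).
  dual value b^T y* = 20.
Strong duality: c^T x* = b^T y*. Confirmed.

20


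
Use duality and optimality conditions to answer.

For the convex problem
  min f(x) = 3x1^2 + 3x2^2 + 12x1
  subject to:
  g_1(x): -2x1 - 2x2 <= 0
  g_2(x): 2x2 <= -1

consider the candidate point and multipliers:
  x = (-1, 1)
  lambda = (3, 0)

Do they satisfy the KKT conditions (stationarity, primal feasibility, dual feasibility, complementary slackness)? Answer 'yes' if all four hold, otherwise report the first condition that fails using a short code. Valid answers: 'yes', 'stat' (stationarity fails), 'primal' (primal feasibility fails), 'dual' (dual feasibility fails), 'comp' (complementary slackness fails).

Gradient of f: grad f(x) = Q x + c = (6, 6)
Constraint values g_i(x) = a_i^T x - b_i:
  g_1((-1, 1)) = 0
  g_2((-1, 1)) = 3
Stationarity residual: grad f(x) + sum_i lambda_i a_i = (0, 0)
  -> stationarity OK
Primal feasibility (all g_i <= 0): FAILS
Dual feasibility (all lambda_i >= 0): OK
Complementary slackness (lambda_i * g_i(x) = 0 for all i): OK

Verdict: the first failing condition is primal_feasibility -> primal.

primal
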